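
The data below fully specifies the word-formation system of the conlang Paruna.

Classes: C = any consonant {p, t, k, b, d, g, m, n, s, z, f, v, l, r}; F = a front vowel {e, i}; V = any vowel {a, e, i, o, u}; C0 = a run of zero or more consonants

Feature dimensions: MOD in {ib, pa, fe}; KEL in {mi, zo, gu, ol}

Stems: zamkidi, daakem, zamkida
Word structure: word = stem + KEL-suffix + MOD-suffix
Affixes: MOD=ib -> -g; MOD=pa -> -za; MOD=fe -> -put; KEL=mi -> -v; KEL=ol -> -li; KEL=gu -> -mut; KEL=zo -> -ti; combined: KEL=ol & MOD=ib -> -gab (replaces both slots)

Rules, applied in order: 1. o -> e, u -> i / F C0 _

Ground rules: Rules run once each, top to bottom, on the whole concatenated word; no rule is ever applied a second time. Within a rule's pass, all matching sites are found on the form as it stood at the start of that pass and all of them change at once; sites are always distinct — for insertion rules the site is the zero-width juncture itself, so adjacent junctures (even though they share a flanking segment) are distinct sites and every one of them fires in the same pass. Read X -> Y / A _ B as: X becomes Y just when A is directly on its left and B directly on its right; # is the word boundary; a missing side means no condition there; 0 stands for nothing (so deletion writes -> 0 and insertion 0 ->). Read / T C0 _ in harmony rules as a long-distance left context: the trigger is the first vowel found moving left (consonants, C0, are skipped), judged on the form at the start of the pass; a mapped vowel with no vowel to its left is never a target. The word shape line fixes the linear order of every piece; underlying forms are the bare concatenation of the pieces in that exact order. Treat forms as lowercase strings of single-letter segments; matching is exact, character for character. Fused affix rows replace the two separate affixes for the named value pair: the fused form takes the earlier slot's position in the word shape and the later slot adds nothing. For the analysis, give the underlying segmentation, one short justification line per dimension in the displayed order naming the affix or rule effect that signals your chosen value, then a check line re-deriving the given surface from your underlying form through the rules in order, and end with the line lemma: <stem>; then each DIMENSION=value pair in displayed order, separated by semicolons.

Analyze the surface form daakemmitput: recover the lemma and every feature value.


underlying: daakem-mut-put
MOD=fe - signalled by the affix -put
KEL=gu - signalled by the affix -mut
check: daakemmutput -> daakemmitput
lemma: daakem; MOD=fe; KEL=gu


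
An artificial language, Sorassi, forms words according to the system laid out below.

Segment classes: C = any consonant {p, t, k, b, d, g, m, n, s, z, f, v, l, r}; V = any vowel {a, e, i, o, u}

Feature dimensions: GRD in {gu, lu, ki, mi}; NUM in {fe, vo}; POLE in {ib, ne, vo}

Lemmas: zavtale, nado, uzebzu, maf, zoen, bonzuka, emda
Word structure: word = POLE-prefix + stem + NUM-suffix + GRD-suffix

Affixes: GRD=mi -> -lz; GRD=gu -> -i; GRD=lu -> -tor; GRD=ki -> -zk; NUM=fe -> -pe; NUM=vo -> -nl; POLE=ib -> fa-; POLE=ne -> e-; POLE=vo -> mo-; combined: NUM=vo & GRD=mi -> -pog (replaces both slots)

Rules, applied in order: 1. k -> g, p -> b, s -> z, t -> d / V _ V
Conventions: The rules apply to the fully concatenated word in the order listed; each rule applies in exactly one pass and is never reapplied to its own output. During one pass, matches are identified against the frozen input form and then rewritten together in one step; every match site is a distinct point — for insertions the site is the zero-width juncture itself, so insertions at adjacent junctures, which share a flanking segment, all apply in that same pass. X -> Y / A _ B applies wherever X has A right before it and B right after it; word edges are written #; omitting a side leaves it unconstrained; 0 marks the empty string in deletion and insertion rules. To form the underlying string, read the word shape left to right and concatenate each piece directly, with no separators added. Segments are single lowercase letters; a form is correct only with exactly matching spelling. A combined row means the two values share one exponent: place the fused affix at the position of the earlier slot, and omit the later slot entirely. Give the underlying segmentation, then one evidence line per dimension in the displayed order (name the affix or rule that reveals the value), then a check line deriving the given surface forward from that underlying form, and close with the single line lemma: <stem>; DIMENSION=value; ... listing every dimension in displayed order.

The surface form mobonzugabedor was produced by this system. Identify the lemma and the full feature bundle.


underlying: mo-bonzuka-pe-tor
GRD=lu - signalled by the affix -tor
NUM=fe - signalled by the affix -pe
POLE=vo - signalled by the affix mo-
check: mobonzukapetor -> mobonzugabedor
lemma: bonzuka; GRD=lu; NUM=fe; POLE=vo


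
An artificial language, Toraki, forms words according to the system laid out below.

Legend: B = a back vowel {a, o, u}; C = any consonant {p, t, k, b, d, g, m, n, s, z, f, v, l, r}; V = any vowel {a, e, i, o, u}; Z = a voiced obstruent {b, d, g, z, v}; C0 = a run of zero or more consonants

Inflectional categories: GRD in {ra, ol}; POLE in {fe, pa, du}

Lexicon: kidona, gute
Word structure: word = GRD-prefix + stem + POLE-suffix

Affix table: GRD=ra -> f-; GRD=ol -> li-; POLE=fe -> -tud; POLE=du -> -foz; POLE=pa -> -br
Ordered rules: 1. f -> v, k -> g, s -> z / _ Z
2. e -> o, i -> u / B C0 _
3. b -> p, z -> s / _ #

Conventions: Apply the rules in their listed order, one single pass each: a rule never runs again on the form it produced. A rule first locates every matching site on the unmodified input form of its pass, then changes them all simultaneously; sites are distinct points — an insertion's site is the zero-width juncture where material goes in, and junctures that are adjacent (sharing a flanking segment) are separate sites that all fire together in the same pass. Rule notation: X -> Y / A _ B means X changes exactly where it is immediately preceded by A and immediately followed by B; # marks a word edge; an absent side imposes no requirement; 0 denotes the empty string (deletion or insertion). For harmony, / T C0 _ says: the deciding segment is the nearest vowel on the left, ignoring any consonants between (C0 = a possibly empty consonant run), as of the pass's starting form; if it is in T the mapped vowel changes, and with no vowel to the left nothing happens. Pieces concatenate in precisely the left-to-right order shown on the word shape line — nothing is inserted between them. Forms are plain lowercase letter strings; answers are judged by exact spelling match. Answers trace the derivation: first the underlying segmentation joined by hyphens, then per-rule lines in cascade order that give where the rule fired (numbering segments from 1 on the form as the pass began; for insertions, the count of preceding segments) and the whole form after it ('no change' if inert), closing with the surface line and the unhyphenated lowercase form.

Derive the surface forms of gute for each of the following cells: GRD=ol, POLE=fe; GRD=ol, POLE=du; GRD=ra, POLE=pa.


cell GRD=ol, POLE=fe:
underlying: li-gute-tud
1. f -> v, k -> g, s -> z / _ Z: no change
2. e -> o, i -> u / B C0 _: fires at position(s) 6: ligutotud
3. b -> p, z -> s / _ #: no change
surface: ligutotud

cell GRD=ol, POLE=du:
underlying: li-gute-foz
1. f -> v, k -> g, s -> z / _ Z: no change
2. e -> o, i -> u / B C0 _: fires at position(s) 6: ligutofoz
3. b -> p, z -> s / _ #: fires at position(s) 9: ligutofos
surface: ligutofos

cell GRD=ra, POLE=pa:
underlying: f-gute-br
1. f -> v, k -> g, s -> z / _ Z: fires at position(s) 1: vgutebr
2. e -> o, i -> u / B C0 _: fires at position(s) 5: vgutobr
3. b -> p, z -> s / _ #: no change
surface: vgutobr


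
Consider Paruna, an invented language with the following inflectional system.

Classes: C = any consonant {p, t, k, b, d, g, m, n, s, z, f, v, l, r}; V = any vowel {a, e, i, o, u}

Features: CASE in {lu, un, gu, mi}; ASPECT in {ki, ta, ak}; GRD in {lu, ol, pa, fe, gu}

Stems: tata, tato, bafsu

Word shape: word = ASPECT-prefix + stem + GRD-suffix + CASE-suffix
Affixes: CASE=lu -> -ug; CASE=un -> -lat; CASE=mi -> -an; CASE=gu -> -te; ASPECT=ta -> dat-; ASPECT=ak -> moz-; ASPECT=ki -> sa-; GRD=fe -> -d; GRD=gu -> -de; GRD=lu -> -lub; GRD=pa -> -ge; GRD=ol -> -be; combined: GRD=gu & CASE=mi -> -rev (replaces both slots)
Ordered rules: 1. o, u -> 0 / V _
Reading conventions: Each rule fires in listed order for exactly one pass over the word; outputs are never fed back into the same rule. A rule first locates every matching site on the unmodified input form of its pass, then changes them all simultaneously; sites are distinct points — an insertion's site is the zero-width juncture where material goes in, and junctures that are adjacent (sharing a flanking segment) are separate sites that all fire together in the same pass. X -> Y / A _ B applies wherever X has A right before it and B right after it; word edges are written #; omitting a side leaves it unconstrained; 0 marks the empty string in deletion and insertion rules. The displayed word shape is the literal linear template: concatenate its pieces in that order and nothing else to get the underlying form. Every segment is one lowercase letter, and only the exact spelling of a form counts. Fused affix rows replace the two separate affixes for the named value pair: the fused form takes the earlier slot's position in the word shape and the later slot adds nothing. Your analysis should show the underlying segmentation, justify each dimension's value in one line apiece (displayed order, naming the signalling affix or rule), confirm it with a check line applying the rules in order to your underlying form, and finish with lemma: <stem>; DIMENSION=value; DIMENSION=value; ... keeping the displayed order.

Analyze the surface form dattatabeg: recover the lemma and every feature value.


underlying: dat-tata-be-ug
CASE=lu - signalled by the affix -ug
ASPECT=ta - signalled by the affix dat-
GRD=ol - signalled by the affix -be
check: dattatabeug -> dattatabeg
lemma: tata; CASE=lu; ASPECT=ta; GRD=ol


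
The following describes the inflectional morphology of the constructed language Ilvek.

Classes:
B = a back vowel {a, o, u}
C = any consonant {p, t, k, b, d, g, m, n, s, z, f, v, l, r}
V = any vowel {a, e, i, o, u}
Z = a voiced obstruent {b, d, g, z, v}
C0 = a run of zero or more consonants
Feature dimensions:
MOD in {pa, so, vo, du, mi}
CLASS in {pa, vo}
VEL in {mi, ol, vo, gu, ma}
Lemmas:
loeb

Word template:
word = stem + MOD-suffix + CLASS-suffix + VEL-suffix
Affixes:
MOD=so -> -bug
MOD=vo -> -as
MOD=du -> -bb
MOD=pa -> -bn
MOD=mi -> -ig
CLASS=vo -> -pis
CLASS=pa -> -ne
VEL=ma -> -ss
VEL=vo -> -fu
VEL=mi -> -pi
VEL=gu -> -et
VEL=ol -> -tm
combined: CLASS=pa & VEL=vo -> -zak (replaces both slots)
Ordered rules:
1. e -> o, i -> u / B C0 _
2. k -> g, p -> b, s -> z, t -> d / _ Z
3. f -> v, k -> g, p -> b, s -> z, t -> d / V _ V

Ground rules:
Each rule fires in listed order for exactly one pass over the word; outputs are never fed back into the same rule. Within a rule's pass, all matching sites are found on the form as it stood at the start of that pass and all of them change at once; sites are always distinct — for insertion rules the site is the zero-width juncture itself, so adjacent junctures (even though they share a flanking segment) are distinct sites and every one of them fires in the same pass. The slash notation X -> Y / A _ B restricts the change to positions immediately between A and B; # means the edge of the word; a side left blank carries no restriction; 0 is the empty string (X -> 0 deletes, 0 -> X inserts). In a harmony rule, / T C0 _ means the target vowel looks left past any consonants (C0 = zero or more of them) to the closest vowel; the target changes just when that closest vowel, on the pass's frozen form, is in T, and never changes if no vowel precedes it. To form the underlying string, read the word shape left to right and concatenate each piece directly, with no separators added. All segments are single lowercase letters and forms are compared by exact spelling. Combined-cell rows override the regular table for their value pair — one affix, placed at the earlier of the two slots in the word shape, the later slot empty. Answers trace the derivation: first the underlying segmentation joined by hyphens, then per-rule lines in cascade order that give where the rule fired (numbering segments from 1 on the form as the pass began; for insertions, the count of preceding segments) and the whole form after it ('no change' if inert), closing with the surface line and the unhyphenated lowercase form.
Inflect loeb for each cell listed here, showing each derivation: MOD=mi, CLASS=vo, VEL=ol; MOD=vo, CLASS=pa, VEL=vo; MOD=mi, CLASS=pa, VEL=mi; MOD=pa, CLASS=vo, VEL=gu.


cell MOD=mi, CLASS=vo, VEL=ol:
underlying: loeb-ig-pis-tm
1. e -> o, i -> u / B C0 _: fires at position(s) 3: loobigpistm
2. k -> g, p -> b, s -> z, t -> d / _ Z: no change
3. f -> v, k -> g, p -> b, s -> z, t -> d / V _ V: no change
surface: loobigpistm

cell MOD=vo, CLASS=pa, VEL=vo:
underlying: loeb-as-zak
1. e -> o, i -> u / B C0 _: fires at position(s) 3: loobaszak
2. k -> g, p -> b, s -> z, t -> d / _ Z: fires at position(s) 6: loobazzak
3. f -> v, k -> g, p -> b, s -> z, t -> d / V _ V: no change
surface: loobazzak

cell MOD=mi, CLASS=pa, VEL=mi:
underlying: loeb-ig-ne-pi
1. e -> o, i -> u / B C0 _: fires at position(s) 3: loobignepi
2. k -> g, p -> b, s -> z, t -> d / _ Z: no change
3. f -> v, k -> g, p -> b, s -> z, t -> d / V _ V: fires at position(s) 9: loobignebi
surface: loobignebi

cell MOD=pa, CLASS=vo, VEL=gu:
underlying: loeb-bn-pis-et
1. e -> o, i -> u / B C0 _: fires at position(s) 3: loobbnpiset
2. k -> g, p -> b, s -> z, t -> d / _ Z: no change
3. f -> v, k -> g, p -> b, s -> z, t -> d / V _ V: fires at position(s) 9: loobbnpizet
surface: loobbnpizet


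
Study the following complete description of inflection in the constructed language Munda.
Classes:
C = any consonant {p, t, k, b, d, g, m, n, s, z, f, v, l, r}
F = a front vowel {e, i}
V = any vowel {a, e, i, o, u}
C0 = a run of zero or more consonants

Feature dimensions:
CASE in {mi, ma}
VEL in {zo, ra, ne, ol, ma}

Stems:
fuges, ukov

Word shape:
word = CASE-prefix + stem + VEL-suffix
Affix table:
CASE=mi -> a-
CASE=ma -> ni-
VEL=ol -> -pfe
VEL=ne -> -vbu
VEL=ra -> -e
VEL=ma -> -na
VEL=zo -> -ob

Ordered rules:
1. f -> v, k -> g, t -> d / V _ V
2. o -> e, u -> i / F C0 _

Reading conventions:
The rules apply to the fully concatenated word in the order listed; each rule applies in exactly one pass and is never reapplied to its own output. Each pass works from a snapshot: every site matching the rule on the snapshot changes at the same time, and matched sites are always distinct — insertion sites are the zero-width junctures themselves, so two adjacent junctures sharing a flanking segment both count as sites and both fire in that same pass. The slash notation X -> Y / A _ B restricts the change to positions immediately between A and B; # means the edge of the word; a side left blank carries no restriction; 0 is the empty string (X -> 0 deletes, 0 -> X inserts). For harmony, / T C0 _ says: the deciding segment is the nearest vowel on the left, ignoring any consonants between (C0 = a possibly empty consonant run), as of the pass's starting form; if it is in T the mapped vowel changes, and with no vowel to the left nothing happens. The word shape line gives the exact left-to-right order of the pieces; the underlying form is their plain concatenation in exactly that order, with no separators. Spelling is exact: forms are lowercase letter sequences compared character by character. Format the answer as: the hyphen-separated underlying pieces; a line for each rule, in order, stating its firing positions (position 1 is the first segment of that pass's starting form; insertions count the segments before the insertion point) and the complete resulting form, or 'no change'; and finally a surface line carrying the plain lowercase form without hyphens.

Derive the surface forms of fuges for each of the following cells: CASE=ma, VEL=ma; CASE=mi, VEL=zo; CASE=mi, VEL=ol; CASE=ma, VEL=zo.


cell CASE=ma, VEL=ma:
underlying: ni-fuges-na
1. f -> v, k -> g, t -> d / V _ V: fires at position(s) 3: nivugesna
2. o -> e, u -> i / F C0 _: fires at position(s) 4: nivigesna
surface: nivigesna

cell CASE=mi, VEL=zo:
underlying: a-fuges-ob
1. f -> v, k -> g, t -> d / V _ V: fires at position(s) 2: avugesob
2. o -> e, u -> i / F C0 _: fires at position(s) 7: avugeseb
surface: avugeseb

cell CASE=mi, VEL=ol:
underlying: a-fuges-pfe
1. f -> v, k -> g, t -> d / V _ V: fires at position(s) 2: avugespfe
2. o -> e, u -> i / F C0 _: no change
surface: avugespfe

cell CASE=ma, VEL=zo:
underlying: ni-fuges-ob
1. f -> v, k -> g, t -> d / V _ V: fires at position(s) 3: nivugesob
2. o -> e, u -> i / F C0 _: fires at position(s) 4, 8: nivigeseb
surface: nivigeseb


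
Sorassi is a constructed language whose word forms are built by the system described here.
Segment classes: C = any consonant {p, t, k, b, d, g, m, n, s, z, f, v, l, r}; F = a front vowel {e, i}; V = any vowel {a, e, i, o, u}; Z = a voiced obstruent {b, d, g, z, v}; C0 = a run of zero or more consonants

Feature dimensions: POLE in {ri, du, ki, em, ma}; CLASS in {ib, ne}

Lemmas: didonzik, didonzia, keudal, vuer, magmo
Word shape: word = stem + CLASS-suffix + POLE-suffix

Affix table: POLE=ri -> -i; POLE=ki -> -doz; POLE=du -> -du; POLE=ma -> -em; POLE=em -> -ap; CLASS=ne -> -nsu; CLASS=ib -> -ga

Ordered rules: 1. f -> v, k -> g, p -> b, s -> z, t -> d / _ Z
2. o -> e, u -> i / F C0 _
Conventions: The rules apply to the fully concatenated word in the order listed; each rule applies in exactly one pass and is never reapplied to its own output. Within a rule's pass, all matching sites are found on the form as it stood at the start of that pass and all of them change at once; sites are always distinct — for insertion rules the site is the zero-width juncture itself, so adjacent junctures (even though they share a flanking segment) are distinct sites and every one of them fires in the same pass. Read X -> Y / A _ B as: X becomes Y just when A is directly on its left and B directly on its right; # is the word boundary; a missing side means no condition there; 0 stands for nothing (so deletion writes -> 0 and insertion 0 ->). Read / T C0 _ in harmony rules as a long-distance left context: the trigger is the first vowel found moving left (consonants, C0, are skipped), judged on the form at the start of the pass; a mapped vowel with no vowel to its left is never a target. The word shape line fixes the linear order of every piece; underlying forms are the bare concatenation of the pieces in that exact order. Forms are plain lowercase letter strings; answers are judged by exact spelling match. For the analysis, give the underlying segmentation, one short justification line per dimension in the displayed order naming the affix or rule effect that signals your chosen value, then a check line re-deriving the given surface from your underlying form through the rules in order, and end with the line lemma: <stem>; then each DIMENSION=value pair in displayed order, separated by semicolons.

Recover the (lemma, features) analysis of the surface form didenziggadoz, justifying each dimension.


underlying: didonzik-ga-doz
POLE=ki - signalled by the affix -doz
CLASS=ib - signalled by the affix -ga
check: didonzikgadoz -> didonziggadoz -> didenziggadoz
lemma: didonzik; POLE=ki; CLASS=ib


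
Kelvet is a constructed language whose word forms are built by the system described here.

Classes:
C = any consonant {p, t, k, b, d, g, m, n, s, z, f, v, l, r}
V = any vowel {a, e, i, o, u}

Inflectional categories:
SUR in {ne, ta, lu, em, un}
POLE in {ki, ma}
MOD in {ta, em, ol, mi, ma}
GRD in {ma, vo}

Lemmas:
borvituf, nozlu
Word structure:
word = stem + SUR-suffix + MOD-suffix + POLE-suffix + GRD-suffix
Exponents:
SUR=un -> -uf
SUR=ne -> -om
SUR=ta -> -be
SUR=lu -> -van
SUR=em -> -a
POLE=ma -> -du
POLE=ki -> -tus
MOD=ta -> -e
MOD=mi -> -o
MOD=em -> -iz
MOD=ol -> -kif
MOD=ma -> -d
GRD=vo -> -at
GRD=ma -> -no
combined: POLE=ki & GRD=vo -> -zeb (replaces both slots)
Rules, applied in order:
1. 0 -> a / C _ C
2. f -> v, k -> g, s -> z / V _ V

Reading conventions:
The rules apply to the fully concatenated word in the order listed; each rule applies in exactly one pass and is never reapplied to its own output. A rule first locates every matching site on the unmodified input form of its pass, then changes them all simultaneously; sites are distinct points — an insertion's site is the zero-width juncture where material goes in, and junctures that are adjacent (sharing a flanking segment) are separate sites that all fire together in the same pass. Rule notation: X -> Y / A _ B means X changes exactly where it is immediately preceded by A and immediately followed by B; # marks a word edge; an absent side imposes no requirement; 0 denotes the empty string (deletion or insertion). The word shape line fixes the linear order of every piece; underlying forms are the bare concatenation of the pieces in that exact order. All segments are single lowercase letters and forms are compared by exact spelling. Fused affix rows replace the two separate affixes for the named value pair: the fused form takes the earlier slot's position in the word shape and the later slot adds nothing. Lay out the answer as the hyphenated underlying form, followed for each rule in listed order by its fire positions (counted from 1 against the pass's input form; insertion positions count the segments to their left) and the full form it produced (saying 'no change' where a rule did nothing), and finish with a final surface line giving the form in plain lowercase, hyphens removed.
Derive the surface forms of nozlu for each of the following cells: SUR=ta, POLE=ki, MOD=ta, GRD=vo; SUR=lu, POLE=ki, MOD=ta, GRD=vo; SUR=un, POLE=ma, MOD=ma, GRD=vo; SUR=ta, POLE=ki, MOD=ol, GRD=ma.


cell SUR=ta, POLE=ki, MOD=ta, GRD=vo:
underlying: nozlu-be-e-zeb
1. 0 -> a / C _ C: inserts after position(s) 3: nozalubeezeb
2. f -> v, k -> g, s -> z / V _ V: no change
surface: nozalubeezeb

cell SUR=lu, POLE=ki, MOD=ta, GRD=vo:
underlying: nozlu-van-e-zeb
1. 0 -> a / C _ C: inserts after position(s) 3: nozaluvanezeb
2. f -> v, k -> g, s -> z / V _ V: no change
surface: nozaluvanezeb

cell SUR=un, POLE=ma, MOD=ma, GRD=vo:
underlying: nozlu-uf-d-du-at
1. 0 -> a / C _ C: inserts after position(s) 3, 7, 8: nozaluufadaduat
2. f -> v, k -> g, s -> z / V _ V: fires at position(s) 8: nozaluuvadaduat
surface: nozaluuvadaduat

cell SUR=ta, POLE=ki, MOD=ol, GRD=ma:
underlying: nozlu-be-kif-tus-no
1. 0 -> a / C _ C: inserts after position(s) 3, 10, 13: nozalubekifatusano
2. f -> v, k -> g, s -> z / V _ V: fires at position(s) 9, 11, 15: nozalubegivatuzano
surface: nozalubegivatuzano


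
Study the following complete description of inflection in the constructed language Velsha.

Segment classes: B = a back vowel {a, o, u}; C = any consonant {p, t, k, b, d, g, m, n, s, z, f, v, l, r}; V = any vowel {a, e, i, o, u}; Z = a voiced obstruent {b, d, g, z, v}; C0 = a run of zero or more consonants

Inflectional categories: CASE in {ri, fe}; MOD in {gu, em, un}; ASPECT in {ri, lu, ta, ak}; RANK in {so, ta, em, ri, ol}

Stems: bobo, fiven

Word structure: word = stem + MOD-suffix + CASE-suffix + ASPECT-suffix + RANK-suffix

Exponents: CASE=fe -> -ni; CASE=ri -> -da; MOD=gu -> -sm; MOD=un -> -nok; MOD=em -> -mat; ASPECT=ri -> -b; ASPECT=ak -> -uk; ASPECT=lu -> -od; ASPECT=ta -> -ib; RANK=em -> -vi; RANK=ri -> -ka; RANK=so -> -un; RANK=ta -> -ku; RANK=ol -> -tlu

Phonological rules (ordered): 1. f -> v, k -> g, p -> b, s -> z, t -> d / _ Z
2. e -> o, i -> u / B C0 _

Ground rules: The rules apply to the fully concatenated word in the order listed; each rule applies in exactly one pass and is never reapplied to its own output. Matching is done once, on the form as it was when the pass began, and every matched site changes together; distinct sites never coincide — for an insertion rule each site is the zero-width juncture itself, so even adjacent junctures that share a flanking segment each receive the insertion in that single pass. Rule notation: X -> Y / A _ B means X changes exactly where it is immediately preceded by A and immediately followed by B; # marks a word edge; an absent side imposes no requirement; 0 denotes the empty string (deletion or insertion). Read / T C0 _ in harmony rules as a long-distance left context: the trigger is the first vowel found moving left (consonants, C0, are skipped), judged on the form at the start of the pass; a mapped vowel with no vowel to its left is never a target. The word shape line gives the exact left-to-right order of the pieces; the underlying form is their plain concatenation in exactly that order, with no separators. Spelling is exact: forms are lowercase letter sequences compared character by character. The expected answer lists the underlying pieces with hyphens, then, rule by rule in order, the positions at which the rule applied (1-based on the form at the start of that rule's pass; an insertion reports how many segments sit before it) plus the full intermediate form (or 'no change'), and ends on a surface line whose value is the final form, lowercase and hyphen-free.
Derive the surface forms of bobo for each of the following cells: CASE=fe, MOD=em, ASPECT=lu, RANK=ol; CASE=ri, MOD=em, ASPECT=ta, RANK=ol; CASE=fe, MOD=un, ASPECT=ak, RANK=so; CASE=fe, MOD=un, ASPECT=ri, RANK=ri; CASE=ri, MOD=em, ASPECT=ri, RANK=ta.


cell CASE=fe, MOD=em, ASPECT=lu, RANK=ol:
underlying: bobo-mat-ni-od-tlu
1. f -> v, k -> g, p -> b, s -> z, t -> d / _ Z: no change
2. e -> o, i -> u / B C0 _: fires at position(s) 9: bobomatnuodtlu
surface: bobomatnuodtlu

cell CASE=ri, MOD=em, ASPECT=ta, RANK=ol:
underlying: bobo-mat-da-ib-tlu
1. f -> v, k -> g, p -> b, s -> z, t -> d / _ Z: fires at position(s) 7: bobomaddaibtlu
2. e -> o, i -> u / B C0 _: fires at position(s) 10: bobomaddaubtlu
surface: bobomaddaubtlu

cell CASE=fe, MOD=un, ASPECT=ak, RANK=so:
underlying: bobo-nok-ni-uk-un
1. f -> v, k -> g, p -> b, s -> z, t -> d / _ Z: no change
2. e -> o, i -> u / B C0 _: fires at position(s) 9: bobonoknuukun
surface: bobonoknuukun

cell CASE=fe, MOD=un, ASPECT=ri, RANK=ri:
underlying: bobo-nok-ni-b-ka
1. f -> v, k -> g, p -> b, s -> z, t -> d / _ Z: no change
2. e -> o, i -> u / B C0 _: fires at position(s) 9: bobonoknubka
surface: bobonoknubka

cell CASE=ri, MOD=em, ASPECT=ri, RANK=ta:
underlying: bobo-mat-da-b-ku
1. f -> v, k -> g, p -> b, s -> z, t -> d / _ Z: fires at position(s) 7: bobomaddabku
2. e -> o, i -> u / B C0 _: no change
surface: bobomaddabku


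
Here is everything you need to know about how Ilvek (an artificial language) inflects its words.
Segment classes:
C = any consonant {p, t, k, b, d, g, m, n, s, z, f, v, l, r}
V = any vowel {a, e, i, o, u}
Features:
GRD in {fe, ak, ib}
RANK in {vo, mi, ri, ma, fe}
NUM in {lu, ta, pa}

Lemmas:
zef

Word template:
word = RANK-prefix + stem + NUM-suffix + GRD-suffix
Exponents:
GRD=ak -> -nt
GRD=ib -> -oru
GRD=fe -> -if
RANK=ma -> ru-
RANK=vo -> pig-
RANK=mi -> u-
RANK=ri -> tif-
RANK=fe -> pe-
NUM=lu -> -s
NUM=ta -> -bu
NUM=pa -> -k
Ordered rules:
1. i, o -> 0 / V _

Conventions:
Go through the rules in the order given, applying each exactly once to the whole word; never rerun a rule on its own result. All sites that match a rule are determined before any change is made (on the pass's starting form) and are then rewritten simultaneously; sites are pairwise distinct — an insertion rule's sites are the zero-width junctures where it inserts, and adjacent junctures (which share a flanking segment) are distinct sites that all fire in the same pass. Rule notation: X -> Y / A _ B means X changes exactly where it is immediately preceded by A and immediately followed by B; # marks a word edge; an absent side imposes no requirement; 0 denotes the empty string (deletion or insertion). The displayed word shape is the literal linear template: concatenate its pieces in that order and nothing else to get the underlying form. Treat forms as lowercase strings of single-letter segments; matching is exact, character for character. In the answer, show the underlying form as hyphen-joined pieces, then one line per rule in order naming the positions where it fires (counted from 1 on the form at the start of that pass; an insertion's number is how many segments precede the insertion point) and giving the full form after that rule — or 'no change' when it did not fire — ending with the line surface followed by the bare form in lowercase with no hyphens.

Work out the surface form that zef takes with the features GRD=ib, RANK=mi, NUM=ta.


underlying: u-zef-bu-oru
1. i, o -> 0 / V _: fires at position(s) 7: uzefburu
surface: uzefburu


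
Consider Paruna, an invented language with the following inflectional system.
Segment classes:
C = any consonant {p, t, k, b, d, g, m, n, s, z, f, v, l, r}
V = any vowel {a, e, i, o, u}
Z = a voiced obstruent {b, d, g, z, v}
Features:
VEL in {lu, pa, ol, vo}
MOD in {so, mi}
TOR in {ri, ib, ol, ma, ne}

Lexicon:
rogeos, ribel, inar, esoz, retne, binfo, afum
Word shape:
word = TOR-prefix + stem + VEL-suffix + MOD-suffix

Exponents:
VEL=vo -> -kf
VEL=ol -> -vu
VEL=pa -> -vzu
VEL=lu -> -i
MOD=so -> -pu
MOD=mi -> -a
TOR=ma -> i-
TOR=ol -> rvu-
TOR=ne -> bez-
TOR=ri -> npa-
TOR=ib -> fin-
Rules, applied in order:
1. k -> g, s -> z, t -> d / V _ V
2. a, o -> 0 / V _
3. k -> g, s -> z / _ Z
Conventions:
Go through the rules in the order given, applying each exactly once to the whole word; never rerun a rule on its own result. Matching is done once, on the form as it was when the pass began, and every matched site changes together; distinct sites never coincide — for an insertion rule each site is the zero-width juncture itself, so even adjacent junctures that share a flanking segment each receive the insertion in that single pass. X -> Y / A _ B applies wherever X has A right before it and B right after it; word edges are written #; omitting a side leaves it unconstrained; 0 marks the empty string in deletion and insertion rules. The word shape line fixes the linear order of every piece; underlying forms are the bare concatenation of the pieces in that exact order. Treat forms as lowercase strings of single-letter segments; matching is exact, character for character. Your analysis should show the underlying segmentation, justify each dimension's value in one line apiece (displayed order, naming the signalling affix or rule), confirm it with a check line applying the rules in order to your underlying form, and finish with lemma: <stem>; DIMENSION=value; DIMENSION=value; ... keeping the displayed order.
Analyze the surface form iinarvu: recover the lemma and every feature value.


underlying: i-inar-vu-a
VEL=ol - signalled by the affix -vu
MOD=mi - signalled by the affix -a
TOR=ma - signalled by the affix i-
check: iinarvua -> iinarvua -> iinarvu -> iinarvu
lemma: inar; VEL=ol; MOD=mi; TOR=ma


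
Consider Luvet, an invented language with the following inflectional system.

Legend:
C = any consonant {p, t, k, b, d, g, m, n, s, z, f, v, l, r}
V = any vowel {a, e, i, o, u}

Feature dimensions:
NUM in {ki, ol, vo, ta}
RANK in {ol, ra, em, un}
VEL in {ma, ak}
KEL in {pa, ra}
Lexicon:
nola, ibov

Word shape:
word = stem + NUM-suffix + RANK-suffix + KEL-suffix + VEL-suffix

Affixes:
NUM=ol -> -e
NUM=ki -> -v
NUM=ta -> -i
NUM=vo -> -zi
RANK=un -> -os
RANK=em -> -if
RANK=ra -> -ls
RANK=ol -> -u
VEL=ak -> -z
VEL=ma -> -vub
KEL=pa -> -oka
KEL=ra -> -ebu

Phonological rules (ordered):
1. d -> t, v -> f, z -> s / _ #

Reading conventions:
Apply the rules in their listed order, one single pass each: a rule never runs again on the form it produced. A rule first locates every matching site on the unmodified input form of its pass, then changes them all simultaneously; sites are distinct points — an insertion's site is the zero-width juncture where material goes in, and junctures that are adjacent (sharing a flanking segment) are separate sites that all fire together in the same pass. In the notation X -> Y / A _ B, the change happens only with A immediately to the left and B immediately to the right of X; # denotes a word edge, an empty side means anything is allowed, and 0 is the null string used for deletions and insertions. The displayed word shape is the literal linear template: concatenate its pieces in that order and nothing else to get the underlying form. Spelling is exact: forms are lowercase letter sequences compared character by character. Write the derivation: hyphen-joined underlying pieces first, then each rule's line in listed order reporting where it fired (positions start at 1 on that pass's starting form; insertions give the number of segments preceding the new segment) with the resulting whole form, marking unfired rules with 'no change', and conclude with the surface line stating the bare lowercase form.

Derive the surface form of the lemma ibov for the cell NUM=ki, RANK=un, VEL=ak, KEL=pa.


underlying: ibov-v-os-oka-z
1. d -> t, v -> f, z -> s / _ #: fires at position(s) 11: ibovvosokas
surface: ibovvosokas


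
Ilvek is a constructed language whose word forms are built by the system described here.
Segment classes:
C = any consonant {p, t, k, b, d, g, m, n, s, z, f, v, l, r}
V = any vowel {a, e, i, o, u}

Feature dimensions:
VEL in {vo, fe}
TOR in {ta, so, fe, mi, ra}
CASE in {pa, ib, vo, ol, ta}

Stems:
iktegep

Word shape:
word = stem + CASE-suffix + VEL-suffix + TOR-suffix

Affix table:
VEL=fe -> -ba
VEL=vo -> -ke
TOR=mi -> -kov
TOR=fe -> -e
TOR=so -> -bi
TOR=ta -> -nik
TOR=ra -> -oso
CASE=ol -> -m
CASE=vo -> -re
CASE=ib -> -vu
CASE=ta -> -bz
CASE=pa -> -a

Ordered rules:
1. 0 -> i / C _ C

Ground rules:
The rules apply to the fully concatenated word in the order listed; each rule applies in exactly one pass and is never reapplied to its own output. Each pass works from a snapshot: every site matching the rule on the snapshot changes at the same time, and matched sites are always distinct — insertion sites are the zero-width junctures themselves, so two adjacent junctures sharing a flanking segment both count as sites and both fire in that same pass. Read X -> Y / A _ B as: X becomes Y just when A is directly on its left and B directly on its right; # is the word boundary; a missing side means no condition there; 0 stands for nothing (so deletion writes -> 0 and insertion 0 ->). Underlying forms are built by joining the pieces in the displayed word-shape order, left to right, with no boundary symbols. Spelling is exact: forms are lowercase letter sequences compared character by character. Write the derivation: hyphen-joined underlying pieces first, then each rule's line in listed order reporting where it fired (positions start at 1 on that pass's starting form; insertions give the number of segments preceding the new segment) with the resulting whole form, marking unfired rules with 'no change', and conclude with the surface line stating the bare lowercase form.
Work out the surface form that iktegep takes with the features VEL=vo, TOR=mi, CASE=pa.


underlying: iktegep-a-ke-kov
1. 0 -> i / C _ C: inserts after position(s) 2: ikitegepakekov
surface: ikitegepakekov


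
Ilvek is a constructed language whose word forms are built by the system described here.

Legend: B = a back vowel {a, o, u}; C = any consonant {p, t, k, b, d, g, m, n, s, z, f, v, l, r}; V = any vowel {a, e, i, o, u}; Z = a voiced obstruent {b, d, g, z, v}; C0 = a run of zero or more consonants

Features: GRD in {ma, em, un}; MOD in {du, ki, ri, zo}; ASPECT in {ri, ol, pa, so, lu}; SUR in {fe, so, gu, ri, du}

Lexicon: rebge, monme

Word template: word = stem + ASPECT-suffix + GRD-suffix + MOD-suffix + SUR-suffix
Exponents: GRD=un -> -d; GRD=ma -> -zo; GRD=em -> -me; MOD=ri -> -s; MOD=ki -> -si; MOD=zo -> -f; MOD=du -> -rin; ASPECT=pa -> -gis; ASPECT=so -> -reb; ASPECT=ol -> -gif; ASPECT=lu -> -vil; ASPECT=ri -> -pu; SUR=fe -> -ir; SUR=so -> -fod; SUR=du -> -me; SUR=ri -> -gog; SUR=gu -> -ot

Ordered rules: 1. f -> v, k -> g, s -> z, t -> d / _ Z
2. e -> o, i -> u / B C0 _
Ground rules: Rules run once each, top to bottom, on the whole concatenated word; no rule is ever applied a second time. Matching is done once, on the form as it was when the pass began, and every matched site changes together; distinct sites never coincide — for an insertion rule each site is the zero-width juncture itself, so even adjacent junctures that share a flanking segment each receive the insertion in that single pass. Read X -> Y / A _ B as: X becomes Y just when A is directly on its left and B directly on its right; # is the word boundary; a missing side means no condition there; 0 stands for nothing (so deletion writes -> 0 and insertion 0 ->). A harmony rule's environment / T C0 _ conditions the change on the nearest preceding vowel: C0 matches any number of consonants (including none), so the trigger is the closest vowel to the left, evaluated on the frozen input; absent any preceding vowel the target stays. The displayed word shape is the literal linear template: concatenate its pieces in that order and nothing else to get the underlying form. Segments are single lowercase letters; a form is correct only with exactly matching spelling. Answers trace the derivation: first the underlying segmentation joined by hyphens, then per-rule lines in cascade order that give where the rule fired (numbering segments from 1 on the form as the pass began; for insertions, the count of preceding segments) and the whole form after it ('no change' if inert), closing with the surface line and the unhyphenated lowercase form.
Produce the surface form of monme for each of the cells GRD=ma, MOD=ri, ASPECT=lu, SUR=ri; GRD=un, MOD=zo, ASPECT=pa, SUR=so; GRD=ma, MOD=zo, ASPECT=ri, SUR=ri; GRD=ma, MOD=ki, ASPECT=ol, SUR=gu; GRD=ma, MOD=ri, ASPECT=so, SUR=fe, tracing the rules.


cell GRD=ma, MOD=ri, ASPECT=lu, SUR=ri:
underlying: monme-vil-zo-s-gog
1. f -> v, k -> g, s -> z, t -> d / _ Z: fires at position(s) 11: monmevilzozgog
2. e -> o, i -> u / B C0 _: fires at position(s) 5: monmovilzozgog
surface: monmovilzozgog

cell GRD=un, MOD=zo, ASPECT=pa, SUR=so:
underlying: monme-gis-d-f-fod
1. f -> v, k -> g, s -> z, t -> d / _ Z: fires at position(s) 8: monmegizdffod
2. e -> o, i -> u / B C0 _: fires at position(s) 5: monmogizdffod
surface: monmogizdffod

cell GRD=ma, MOD=zo, ASPECT=ri, SUR=ri:
underlying: monme-pu-zo-f-gog
1. f -> v, k -> g, s -> z, t -> d / _ Z: fires at position(s) 10: monmepuzovgog
2. e -> o, i -> u / B C0 _: fires at position(s) 5: monmopuzovgog
surface: monmopuzovgog

cell GRD=ma, MOD=ki, ASPECT=ol, SUR=gu:
underlying: monme-gif-zo-si-ot
1. f -> v, k -> g, s -> z, t -> d / _ Z: fires at position(s) 8: monmegivzosiot
2. e -> o, i -> u / B C0 _: fires at position(s) 5, 12: monmogivzosuot
surface: monmogivzosuot

cell GRD=ma, MOD=ri, ASPECT=so, SUR=fe:
underlying: monme-reb-zo-s-ir
1. f -> v, k -> g, s -> z, t -> d / _ Z: no change
2. e -> o, i -> u / B C0 _: fires at position(s) 5, 12: monmorebzosur
surface: monmorebzosur


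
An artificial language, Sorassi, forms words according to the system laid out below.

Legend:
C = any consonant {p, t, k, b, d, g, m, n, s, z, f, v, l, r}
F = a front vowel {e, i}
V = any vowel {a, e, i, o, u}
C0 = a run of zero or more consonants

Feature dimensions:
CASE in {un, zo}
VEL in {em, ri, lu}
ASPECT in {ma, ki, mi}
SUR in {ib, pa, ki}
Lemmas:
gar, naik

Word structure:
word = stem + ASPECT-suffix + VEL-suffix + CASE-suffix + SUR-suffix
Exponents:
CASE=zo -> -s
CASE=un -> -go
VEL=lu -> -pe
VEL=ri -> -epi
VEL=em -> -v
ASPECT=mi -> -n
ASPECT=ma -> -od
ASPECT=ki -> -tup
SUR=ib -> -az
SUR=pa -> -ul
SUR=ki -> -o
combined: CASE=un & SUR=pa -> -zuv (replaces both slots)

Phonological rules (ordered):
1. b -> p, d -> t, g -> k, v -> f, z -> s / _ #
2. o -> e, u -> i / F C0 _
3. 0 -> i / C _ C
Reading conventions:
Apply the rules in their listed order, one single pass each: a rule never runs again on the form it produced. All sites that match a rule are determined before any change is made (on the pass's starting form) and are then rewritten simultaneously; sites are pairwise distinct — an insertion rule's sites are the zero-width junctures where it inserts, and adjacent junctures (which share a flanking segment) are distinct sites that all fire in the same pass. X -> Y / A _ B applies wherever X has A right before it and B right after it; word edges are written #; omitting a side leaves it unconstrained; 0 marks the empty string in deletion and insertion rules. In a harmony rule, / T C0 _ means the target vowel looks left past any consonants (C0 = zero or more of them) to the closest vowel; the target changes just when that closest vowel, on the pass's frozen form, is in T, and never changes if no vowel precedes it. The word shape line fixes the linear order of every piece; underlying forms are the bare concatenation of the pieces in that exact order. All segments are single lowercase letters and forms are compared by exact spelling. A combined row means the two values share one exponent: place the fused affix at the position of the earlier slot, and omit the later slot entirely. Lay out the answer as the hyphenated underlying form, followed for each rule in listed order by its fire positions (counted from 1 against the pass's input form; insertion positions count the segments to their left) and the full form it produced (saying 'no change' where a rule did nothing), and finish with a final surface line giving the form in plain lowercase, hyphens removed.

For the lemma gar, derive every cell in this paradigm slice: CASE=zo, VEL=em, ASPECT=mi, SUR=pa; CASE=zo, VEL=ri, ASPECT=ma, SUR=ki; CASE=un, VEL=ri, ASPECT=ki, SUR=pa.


cell CASE=zo, VEL=em, ASPECT=mi, SUR=pa:
underlying: gar-n-v-s-ul
1. b -> p, d -> t, g -> k, v -> f, z -> s / _ #: no change
2. o -> e, u -> i / F C0 _: no change
3. 0 -> i / C _ C: inserts after position(s) 3, 4, 5: garinivisul
surface: garinivisul

cell CASE=zo, VEL=ri, ASPECT=ma, SUR=ki:
underlying: gar-od-epi-s-o
1. b -> p, d -> t, g -> k, v -> f, z -> s / _ #: no change
2. o -> e, u -> i / F C0 _: fires at position(s) 10: garodepise
3. 0 -> i / C _ C: no change
surface: garodepise

cell CASE=un, VEL=ri, ASPECT=ki, SUR=pa:
underlying: gar-tup-epi-zuv
1. b -> p, d -> t, g -> k, v -> f, z -> s / _ #: fires at position(s) 12: gartupepizuf
2. o -> e, u -> i / F C0 _: fires at position(s) 11: gartupepizif
3. 0 -> i / C _ C: inserts after position(s) 3: garitupepizif
surface: garitupepizif
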